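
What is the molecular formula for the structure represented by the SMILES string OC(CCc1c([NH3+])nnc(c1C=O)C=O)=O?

Heavy atoms from the SMILES: 9 C, 3 N, 4 O.
Implicit hydrogens by atom environment:
  4 × C (aromatic): no H
  3 × O: no H
  2 × C: 2 H each → 4
  2 × C: 1 H each → 2
  2 × N (aromatic): no H
  1 × C: no H
  1 × N (charge +1): 3 H
  1 × O: 1 H
  Total hydrogens = 10.
Net charge +1.
Molecular formula: C9H10N3O4+

C9H10N3O4+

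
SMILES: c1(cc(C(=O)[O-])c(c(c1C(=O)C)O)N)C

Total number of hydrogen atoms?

10

Hydrogens are implicit in SMILES; fill each atom to its normal valence:
  5 × C (aromatic): no H
  2 × C: 3 H each → 6
  2 × C: no H
  2 × O: no H
  1 × C (aromatic): 1 H
  1 × N: 2 H
  1 × O: 1 H
  1 × O (charge -1): no H
  Total hydrogens = 10.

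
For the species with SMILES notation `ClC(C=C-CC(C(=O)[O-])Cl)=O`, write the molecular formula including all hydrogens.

Heavy atoms from the SMILES: 6 C, 2 Cl, 3 O.
Implicit hydrogens by atom environment:
  3 × C: 1 H each → 3
  2 × C: no H
  2 × Cl: no H
  2 × O: no H
  1 × C: 2 H
  1 × O (charge -1): no H
  Total hydrogens = 5.
Net charge -1.
Molecular formula: C6H5Cl2O3-

C6H5Cl2O3-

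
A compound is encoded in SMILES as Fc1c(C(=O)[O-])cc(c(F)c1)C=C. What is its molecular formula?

Heavy atoms from the SMILES: 9 C, 2 F, 2 O.
Implicit hydrogens by atom environment:
  4 × C (aromatic): no H
  2 × C (aromatic): 1 H each → 2
  2 × F: no H
  1 × C: 2 H
  1 × C: 1 H
  1 × C: no H
  1 × O: no H
  1 × O (charge -1): no H
  Total hydrogens = 5.
Net charge -1.
Molecular formula: C9H5F2O2-

C9H5F2O2-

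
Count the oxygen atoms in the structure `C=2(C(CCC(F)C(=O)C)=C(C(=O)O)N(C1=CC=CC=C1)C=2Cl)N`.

The symbol for oxygen appears 3 times in the SMILES.

3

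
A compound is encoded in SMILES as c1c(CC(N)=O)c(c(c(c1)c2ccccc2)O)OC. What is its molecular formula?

C15H15NO3

Heavy atoms from the SMILES: 15 C, 1 N, 3 O.
Implicit hydrogens by atom environment:
  7 × C (aromatic): 1 H each → 7
  5 × C (aromatic): no H
  2 × O: no H
  1 × C: 3 H
  1 × C: 2 H
  1 × C: no H
  1 × N: 2 H
  1 × O: 1 H
  Total hydrogens = 15.
Molecular formula: C15H15NO3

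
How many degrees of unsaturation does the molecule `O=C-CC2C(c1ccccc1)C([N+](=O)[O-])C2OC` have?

Molecular formula from the SMILES: C13H15NO4.
DoU = (2C + 2 + N − H − X)/2 = (2·13 + 2 + 1 − 15 − 0)/2 = 14/2 = 7.
(Structurally: 2 ring(s) + 5 π bond(s) = 7.)

7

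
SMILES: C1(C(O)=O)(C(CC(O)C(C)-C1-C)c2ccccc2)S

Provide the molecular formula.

Heavy atoms from the SMILES: 15 C, 3 O, 1 S.
Implicit hydrogens by atom environment:
  5 × C (aromatic): 1 H each → 5
  4 × C: 1 H each → 4
  2 × C: 3 H each → 6
  2 × C: no H
  2 × O: 1 H each → 2
  1 × C: 2 H
  1 × C (aromatic): no H
  1 × O: no H
  1 × S: 1 H
  Total hydrogens = 20.
Molecular formula: C15H20O3S

C15H20O3S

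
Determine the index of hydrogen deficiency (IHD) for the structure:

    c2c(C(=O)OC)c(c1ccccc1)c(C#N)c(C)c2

Molecular formula from the SMILES: C16H13NO2.
DoU = (2C + 2 + N − H − X)/2 = (2·16 + 2 + 1 − 13 − 0)/2 = 22/2 = 11.
(Structurally: 2 ring(s) + 9 π bond(s) = 11.)

11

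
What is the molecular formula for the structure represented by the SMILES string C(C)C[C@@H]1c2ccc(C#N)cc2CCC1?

C14H17N

Heavy atoms from the SMILES: 14 C, 1 N.
Implicit hydrogens by atom environment:
  5 × C: 2 H each → 10
  3 × C (aromatic): 1 H each → 3
  3 × C (aromatic): no H
  1 × C: 3 H
  1 × C: 1 H
  1 × C: no H
  1 × N: no H
  Total hydrogens = 17.
Molecular formula: C14H17N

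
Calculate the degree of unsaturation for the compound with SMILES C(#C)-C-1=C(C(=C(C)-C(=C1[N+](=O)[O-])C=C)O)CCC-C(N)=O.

9

Molecular formula from the SMILES: C15H16N2O4.
DoU = (2C + 2 + N − H − X)/2 = (2·15 + 2 + 2 − 16 − 0)/2 = 18/2 = 9.
(Structurally: 1 ring(s) + 8 π bond(s) = 9.)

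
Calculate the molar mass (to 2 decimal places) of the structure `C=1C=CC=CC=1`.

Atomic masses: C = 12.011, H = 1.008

78.11

Molecular formula: C6H6.
M = 6×12.011 + 6×1.008 = 78.11 g/mol.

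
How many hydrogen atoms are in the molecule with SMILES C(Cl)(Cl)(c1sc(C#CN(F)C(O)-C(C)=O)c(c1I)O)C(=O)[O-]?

6

Hydrogens are implicit in SMILES; fill each atom to its normal valence:
  5 × C: no H
  4 × C (aromatic): no H
  2 × Cl: no H
  2 × O: 1 H each → 2
  2 × O: no H
  1 × C: 3 H
  1 × C: 1 H
  1 × F: no H
  1 × I: no H
  1 × N: no H
  1 × O (charge -1): no H
  1 × S (aromatic): no H
  Total hydrogens = 6.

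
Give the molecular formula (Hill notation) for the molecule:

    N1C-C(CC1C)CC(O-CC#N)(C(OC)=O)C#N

C12H17N3O3

Heavy atoms from the SMILES: 12 C, 3 N, 3 O.
Implicit hydrogens by atom environment:
  4 × C: 2 H each → 8
  4 × C: no H
  3 × O: no H
  2 × C: 3 H each → 6
  2 × C: 1 H each → 2
  2 × N: no H
  1 × N: 1 H
  Total hydrogens = 17.
Molecular formula: C12H17N3O3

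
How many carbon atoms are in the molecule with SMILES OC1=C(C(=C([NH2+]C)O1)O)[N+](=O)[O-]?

5

The symbol for carbon appears 5 times in the SMILES.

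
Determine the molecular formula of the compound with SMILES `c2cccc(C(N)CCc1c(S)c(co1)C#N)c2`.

C14H14N2OS

Heavy atoms from the SMILES: 14 C, 2 N, 1 O, 1 S.
Implicit hydrogens by atom environment:
  6 × C (aromatic): 1 H each → 6
  4 × C (aromatic): no H
  2 × C: 2 H each → 4
  1 × C: 1 H
  1 × C: no H
  1 × N: 2 H
  1 × N: no H
  1 × O (aromatic): no H
  1 × S: 1 H
  Total hydrogens = 14.
Molecular formula: C14H14N2OS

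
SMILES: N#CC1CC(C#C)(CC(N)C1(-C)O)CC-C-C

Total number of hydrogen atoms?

22

Hydrogens are implicit in SMILES; fill each atom to its normal valence:
  5 × C: 2 H each → 10
  4 × C: no H
  3 × C: 1 H each → 3
  2 × C: 3 H each → 6
  1 × N: 2 H
  1 × N: no H
  1 × O: 1 H
  Total hydrogens = 22.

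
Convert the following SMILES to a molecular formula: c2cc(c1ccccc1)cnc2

C11H9N

Heavy atoms from the SMILES: 11 C, 1 N.
Implicit hydrogens by atom environment:
  9 × C (aromatic): 1 H each → 9
  2 × C (aromatic): no H
  1 × N (aromatic): no H
  Total hydrogens = 9.
Molecular formula: C11H9N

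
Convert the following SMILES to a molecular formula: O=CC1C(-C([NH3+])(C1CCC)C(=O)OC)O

Heavy atoms from the SMILES: 10 C, 1 N, 4 O.
Implicit hydrogens by atom environment:
  4 × C: 1 H each → 4
  3 × O: no H
  2 × C: 3 H each → 6
  2 × C: 2 H each → 4
  2 × C: no H
  1 × N (charge +1): 3 H
  1 × O: 1 H
  Total hydrogens = 18.
Net charge +1.
Molecular formula: C10H18NO4+

C10H18NO4+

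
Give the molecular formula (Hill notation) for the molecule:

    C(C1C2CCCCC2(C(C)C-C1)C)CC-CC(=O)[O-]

C17H29O2-

Heavy atoms from the SMILES: 17 C, 2 O.
Implicit hydrogens by atom environment:
  10 × C: 2 H each → 20
  3 × C: 1 H each → 3
  2 × C: 3 H each → 6
  2 × C: no H
  1 × O: no H
  1 × O (charge -1): no H
  Total hydrogens = 29.
Net charge -1.
Molecular formula: C17H29O2-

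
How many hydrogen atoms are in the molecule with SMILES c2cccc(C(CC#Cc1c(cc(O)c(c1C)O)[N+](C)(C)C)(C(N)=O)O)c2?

25

Hydrogens are implicit in SMILES; fill each atom to its normal valence:
  6 × C (aromatic): 1 H each → 6
  6 × C (aromatic): no H
  4 × C: 3 H each → 12
  4 × C: no H
  3 × O: 1 H each → 3
  1 × C: 2 H
  1 × N: 2 H
  1 × N (charge +1): no H
  1 × O: no H
  Total hydrogens = 25.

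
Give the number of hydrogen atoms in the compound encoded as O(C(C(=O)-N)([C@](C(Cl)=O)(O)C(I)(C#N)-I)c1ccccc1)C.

Hydrogens are implicit in SMILES; fill each atom to its normal valence:
  6 × C: no H
  5 × C (aromatic): 1 H each → 5
  3 × O: no H
  2 × I: no H
  1 × C: 3 H
  1 × C (aromatic): no H
  1 × Cl: no H
  1 × N: 2 H
  1 × N: no H
  1 × O: 1 H
  Total hydrogens = 11.

11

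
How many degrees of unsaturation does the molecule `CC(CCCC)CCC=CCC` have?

1

Molecular formula from the SMILES: C12H24.
DoU = (2C + 2 + N − H − X)/2 = (2·12 + 2 + 0 − 24 − 0)/2 = 2/2 = 1.
(Structurally: 0 ring(s) + 1 π bond(s) = 1.)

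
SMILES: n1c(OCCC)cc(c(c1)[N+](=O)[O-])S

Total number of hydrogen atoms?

10

Hydrogens are implicit in SMILES; fill each atom to its normal valence:
  3 × C (aromatic): no H
  2 × C: 2 H each → 4
  2 × C (aromatic): 1 H each → 2
  2 × O: no H
  1 × C: 3 H
  1 × N (aromatic): no H
  1 × N (charge +1): no H
  1 × O (charge -1): no H
  1 × S: 1 H
  Total hydrogens = 10.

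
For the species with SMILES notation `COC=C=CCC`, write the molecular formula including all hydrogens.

Heavy atoms from the SMILES: 6 C, 1 O.
Implicit hydrogens by atom environment:
  2 × C: 3 H each → 6
  2 × C: 1 H each → 2
  1 × C: 2 H
  1 × C: no H
  1 × O: no H
  Total hydrogens = 10.
Molecular formula: C6H10O

C6H10O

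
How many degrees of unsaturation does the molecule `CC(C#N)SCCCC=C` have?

3

Molecular formula from the SMILES: C8H13NS.
DoU = (2C + 2 + N − H − X)/2 = (2·8 + 2 + 1 − 13 − 0)/2 = 6/2 = 3.
(Structurally: 0 ring(s) + 3 π bond(s) = 3.)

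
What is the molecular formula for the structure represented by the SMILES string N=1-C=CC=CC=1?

Heavy atoms from the SMILES: 5 C, 1 N.
Implicit hydrogens by atom environment:
  5 × C (aromatic): 1 H each → 5
  1 × N (aromatic): no H
  Total hydrogens = 5.
Molecular formula: C5H5N

C5H5N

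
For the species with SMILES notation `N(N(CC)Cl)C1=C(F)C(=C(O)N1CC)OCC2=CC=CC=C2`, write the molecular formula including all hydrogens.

Heavy atoms from the SMILES: 15 C, 1 Cl, 1 F, 3 N, 2 O.
Implicit hydrogens by atom environment:
  5 × C (aromatic): 1 H each → 5
  5 × C (aromatic): no H
  3 × C: 2 H each → 6
  2 × C: 3 H each → 6
  1 × Cl: no H
  1 × F: no H
  1 × N: 1 H
  1 × N (aromatic): no H
  1 × N: no H
  1 × O: 1 H
  1 × O: no H
  Total hydrogens = 19.
Molecular formula: C15H19ClFN3O2

C15H19ClFN3O2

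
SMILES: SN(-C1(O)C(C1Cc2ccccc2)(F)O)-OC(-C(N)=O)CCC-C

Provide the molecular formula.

Heavy atoms from the SMILES: 16 C, 1 F, 2 N, 4 O, 1 S.
Implicit hydrogens by atom environment:
  5 × C (aromatic): 1 H each → 5
  4 × C: 2 H each → 8
  3 × C: no H
  2 × C: 1 H each → 2
  2 × O: 1 H each → 2
  2 × O: no H
  1 × C: 3 H
  1 × C (aromatic): no H
  1 × F: no H
  1 × N: 2 H
  1 × N: no H
  1 × S: 1 H
  Total hydrogens = 23.
Molecular formula: C16H23FN2O4S

C16H23FN2O4S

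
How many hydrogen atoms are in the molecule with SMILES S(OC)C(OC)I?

7

Hydrogens are implicit in SMILES; fill each atom to its normal valence:
  2 × C: 3 H each → 6
  2 × O: no H
  1 × C: 1 H
  1 × I: no H
  1 × S: no H
  Total hydrogens = 7.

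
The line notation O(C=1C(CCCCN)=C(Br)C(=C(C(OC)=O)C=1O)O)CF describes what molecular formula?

C13H17BrFNO5

Heavy atoms from the SMILES: 1 Br, 13 C, 1 F, 1 N, 5 O.
Implicit hydrogens by atom environment:
  6 × C (aromatic): no H
  5 × C: 2 H each → 10
  3 × O: no H
  2 × O: 1 H each → 2
  1 × Br: no H
  1 × C: 3 H
  1 × C: no H
  1 × F: no H
  1 × N: 2 H
  Total hydrogens = 17.
Molecular formula: C13H17BrFNO5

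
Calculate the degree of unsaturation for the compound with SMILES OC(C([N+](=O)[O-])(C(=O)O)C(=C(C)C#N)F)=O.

6

Molecular formula from the SMILES: C7H5FN2O6.
DoU = (2C + 2 + N − H − X)/2 = (2·7 + 2 + 2 − 5 − 1)/2 = 12/2 = 6.
(Structurally: 0 ring(s) + 6 π bond(s) = 6.)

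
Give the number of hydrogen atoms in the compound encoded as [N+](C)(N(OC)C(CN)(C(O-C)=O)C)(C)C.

22

Hydrogens are implicit in SMILES; fill each atom to its normal valence:
  6 × C: 3 H each → 18
  3 × O: no H
  2 × C: no H
  1 × C: 2 H
  1 × N: 2 H
  1 × N: no H
  1 × N (charge +1): no H
  Total hydrogens = 22.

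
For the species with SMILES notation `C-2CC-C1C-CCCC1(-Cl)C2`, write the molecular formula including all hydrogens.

C10H17Cl

Heavy atoms from the SMILES: 10 C, 1 Cl.
Implicit hydrogens by atom environment:
  8 × C: 2 H each → 16
  1 × C: 1 H
  1 × C: no H
  1 × Cl: no H
  Total hydrogens = 17.
Molecular formula: C10H17Cl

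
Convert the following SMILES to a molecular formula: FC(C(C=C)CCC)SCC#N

Heavy atoms from the SMILES: 9 C, 1 F, 1 N, 1 S.
Implicit hydrogens by atom environment:
  4 × C: 2 H each → 8
  3 × C: 1 H each → 3
  1 × C: 3 H
  1 × C: no H
  1 × F: no H
  1 × N: no H
  1 × S: no H
  Total hydrogens = 14.
Molecular formula: C9H14FNS

C9H14FNS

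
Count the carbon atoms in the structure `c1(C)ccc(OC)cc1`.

The symbol for carbon appears 8 times in the SMILES. Lowercase c denotes aromatic carbon and counts toward C.

8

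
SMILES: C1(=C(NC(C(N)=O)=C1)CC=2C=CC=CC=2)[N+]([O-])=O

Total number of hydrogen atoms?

11

Hydrogens are implicit in SMILES; fill each atom to its normal valence:
  6 × C (aromatic): 1 H each → 6
  4 × C (aromatic): no H
  2 × O: no H
  1 × C: 2 H
  1 × C: no H
  1 × N: 2 H
  1 × N (aromatic): 1 H
  1 × N (charge +1): no H
  1 × O (charge -1): no H
  Total hydrogens = 11.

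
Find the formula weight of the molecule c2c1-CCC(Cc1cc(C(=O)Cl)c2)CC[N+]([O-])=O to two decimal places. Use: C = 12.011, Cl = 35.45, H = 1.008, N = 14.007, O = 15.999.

267.71

Molecular formula: C13H14ClNO3.
M = 13×12.011 + 1×35.45 + 14×1.008 + 1×14.007 + 3×15.999 = 267.71 g/mol.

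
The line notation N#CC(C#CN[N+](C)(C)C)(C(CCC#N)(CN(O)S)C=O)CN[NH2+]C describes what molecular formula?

Heavy atoms from the SMILES: 15 C, 7 N, 2 O, 1 S.
Implicit hydrogens by atom environment:
  6 × C: no H
  4 × C: 3 H each → 12
  4 × C: 2 H each → 8
  3 × N: no H
  2 × N: 1 H each → 2
  1 × C: 1 H
  1 × N (charge +1): 2 H
  1 × N (charge +1): no H
  1 × O: 1 H
  1 × O: no H
  1 × S: 1 H
  Total hydrogens = 27.
Net charge +2.
Molecular formula: [C15H27N7O2S]2+

[C15H27N7O2S]2+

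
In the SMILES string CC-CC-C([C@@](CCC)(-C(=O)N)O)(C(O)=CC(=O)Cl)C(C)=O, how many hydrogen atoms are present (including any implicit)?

Hydrogens are implicit in SMILES; fill each atom to its normal valence:
  6 × C: no H
  5 × C: 2 H each → 10
  3 × C: 3 H each → 9
  3 × O: no H
  2 × O: 1 H each → 2
  1 × C: 1 H
  1 × Cl: no H
  1 × N: 2 H
  Total hydrogens = 24.

24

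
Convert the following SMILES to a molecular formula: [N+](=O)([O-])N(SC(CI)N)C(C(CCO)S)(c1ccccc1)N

C12H19IN4O3S2

Heavy atoms from the SMILES: 12 C, 1 I, 4 N, 3 O, 2 S.
Implicit hydrogens by atom environment:
  5 × C (aromatic): 1 H each → 5
  3 × C: 2 H each → 6
  2 × C: 1 H each → 2
  2 × N: 2 H each → 4
  1 × C: no H
  1 × C (aromatic): no H
  1 × I: no H
  1 × N: no H
  1 × N (charge +1): no H
  1 × O: 1 H
  1 × O: no H
  1 × O (charge -1): no H
  1 × S: 1 H
  1 × S: no H
  Total hydrogens = 19.
Molecular formula: C12H19IN4O3S2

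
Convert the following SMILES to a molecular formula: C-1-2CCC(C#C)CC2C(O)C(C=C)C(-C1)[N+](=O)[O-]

Heavy atoms from the SMILES: 14 C, 1 N, 3 O.
Implicit hydrogens by atom environment:
  8 × C: 1 H each → 8
  5 × C: 2 H each → 10
  1 × C: no H
  1 × N (charge +1): no H
  1 × O: 1 H
  1 × O: no H
  1 × O (charge -1): no H
  Total hydrogens = 19.
Molecular formula: C14H19NO3

C14H19NO3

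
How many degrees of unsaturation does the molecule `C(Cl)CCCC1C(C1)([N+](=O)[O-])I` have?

Molecular formula from the SMILES: C7H11ClINO2.
DoU = (2C + 2 + N − H − X)/2 = (2·7 + 2 + 1 − 11 − 2)/2 = 4/2 = 2.
(Structurally: 1 ring(s) + 1 π bond(s) = 2.)

2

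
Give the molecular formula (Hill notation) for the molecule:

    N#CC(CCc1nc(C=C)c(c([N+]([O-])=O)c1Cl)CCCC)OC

C16H20ClN3O3

Heavy atoms from the SMILES: 16 C, 1 Cl, 3 N, 3 O.
Implicit hydrogens by atom environment:
  6 × C: 2 H each → 12
  5 × C (aromatic): no H
  2 × C: 3 H each → 6
  2 × C: 1 H each → 2
  2 × O: no H
  1 × C: no H
  1 × Cl: no H
  1 × N (aromatic): no H
  1 × N: no H
  1 × N (charge +1): no H
  1 × O (charge -1): no H
  Total hydrogens = 20.
Molecular formula: C16H20ClN3O3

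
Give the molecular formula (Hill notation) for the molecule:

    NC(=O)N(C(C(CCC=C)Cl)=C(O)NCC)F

Heavy atoms from the SMILES: 10 C, 1 Cl, 1 F, 3 N, 2 O.
Implicit hydrogens by atom environment:
  4 × C: 2 H each → 8
  3 × C: no H
  2 × C: 1 H each → 2
  1 × C: 3 H
  1 × Cl: no H
  1 × F: no H
  1 × N: 2 H
  1 × N: 1 H
  1 × N: no H
  1 × O: 1 H
  1 × O: no H
  Total hydrogens = 17.
Molecular formula: C10H17ClFN3O2

C10H17ClFN3O2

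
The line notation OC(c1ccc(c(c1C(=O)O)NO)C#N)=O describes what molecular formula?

Heavy atoms from the SMILES: 9 C, 2 N, 5 O.
Implicit hydrogens by atom environment:
  4 × C (aromatic): no H
  3 × C: no H
  3 × O: 1 H each → 3
  2 × C (aromatic): 1 H each → 2
  2 × O: no H
  1 × N: 1 H
  1 × N: no H
  Total hydrogens = 6.
Molecular formula: C9H6N2O5

C9H6N2O5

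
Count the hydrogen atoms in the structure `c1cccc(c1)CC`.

10

Hydrogens are implicit in SMILES; fill each atom to its normal valence:
  5 × C (aromatic): 1 H each → 5
  1 × C: 3 H
  1 × C: 2 H
  1 × C (aromatic): no H
  Total hydrogens = 10.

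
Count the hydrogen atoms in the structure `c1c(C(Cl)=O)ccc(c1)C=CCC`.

Hydrogens are implicit in SMILES; fill each atom to its normal valence:
  4 × C (aromatic): 1 H each → 4
  2 × C: 1 H each → 2
  2 × C (aromatic): no H
  1 × C: 3 H
  1 × C: 2 H
  1 × C: no H
  1 × Cl: no H
  1 × O: no H
  Total hydrogens = 11.

11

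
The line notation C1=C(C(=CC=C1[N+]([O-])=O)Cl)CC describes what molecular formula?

Heavy atoms from the SMILES: 8 C, 1 Cl, 1 N, 2 O.
Implicit hydrogens by atom environment:
  3 × C (aromatic): 1 H each → 3
  3 × C (aromatic): no H
  1 × C: 3 H
  1 × C: 2 H
  1 × Cl: no H
  1 × N (charge +1): no H
  1 × O: no H
  1 × O (charge -1): no H
  Total hydrogens = 8.
Molecular formula: C8H8ClNO2

C8H8ClNO2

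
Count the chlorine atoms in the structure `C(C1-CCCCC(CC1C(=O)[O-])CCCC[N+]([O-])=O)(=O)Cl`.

The symbol for chlorine appears 1 time in the SMILES.

1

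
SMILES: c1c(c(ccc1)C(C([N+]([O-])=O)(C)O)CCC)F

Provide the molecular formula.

C12H16FNO3

Heavy atoms from the SMILES: 12 C, 1 F, 1 N, 3 O.
Implicit hydrogens by atom environment:
  4 × C (aromatic): 1 H each → 4
  2 × C: 3 H each → 6
  2 × C: 2 H each → 4
  2 × C (aromatic): no H
  1 × C: 1 H
  1 × C: no H
  1 × F: no H
  1 × N (charge +1): no H
  1 × O: 1 H
  1 × O: no H
  1 × O (charge -1): no H
  Total hydrogens = 16.
Molecular formula: C12H16FNO3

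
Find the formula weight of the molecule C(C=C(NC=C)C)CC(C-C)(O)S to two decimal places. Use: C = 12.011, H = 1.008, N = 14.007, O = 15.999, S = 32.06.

201.33

Molecular formula: C10H19NOS.
M = 10×12.011 + 19×1.008 + 1×14.007 + 1×15.999 + 1×32.06 = 201.33 g/mol.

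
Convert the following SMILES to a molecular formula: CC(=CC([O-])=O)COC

Heavy atoms from the SMILES: 6 C, 3 O.
Implicit hydrogens by atom environment:
  2 × C: 3 H each → 6
  2 × C: no H
  2 × O: no H
  1 × C: 2 H
  1 × C: 1 H
  1 × O (charge -1): no H
  Total hydrogens = 9.
Net charge -1.
Molecular formula: C6H9O3-

C6H9O3-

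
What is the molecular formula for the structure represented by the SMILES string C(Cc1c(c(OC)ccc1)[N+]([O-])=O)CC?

Heavy atoms from the SMILES: 11 C, 1 N, 3 O.
Implicit hydrogens by atom environment:
  3 × C: 2 H each → 6
  3 × C (aromatic): 1 H each → 3
  3 × C (aromatic): no H
  2 × C: 3 H each → 6
  2 × O: no H
  1 × N (charge +1): no H
  1 × O (charge -1): no H
  Total hydrogens = 15.
Molecular formula: C11H15NO3

C11H15NO3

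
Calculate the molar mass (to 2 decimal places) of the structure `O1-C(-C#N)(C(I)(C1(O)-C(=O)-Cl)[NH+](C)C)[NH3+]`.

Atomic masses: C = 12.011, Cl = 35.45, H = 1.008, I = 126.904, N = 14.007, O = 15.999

Molecular formula: [C7H11ClIN3O3]2+.
M = 7×12.011 + 1×35.45 + 11×1.008 + 1×126.904 + 3×14.007 + 3×15.999 = 347.54 g/mol.

347.54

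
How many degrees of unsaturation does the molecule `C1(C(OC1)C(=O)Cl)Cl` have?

Molecular formula from the SMILES: C4H4Cl2O2.
DoU = (2C + 2 + N − H − X)/2 = (2·4 + 2 + 0 − 4 − 2)/2 = 4/2 = 2.
(Structurally: 1 ring(s) + 1 π bond(s) = 2.)

2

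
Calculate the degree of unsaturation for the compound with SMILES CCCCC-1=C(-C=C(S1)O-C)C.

3

Molecular formula from the SMILES: C10H16OS.
DoU = (2C + 2 + N − H − X)/2 = (2·10 + 2 + 0 − 16 − 0)/2 = 6/2 = 3.
(Structurally: 1 ring(s) + 2 π bond(s) = 3.)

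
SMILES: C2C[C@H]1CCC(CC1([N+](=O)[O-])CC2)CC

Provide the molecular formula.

C12H21NO2

Heavy atoms from the SMILES: 12 C, 1 N, 2 O.
Implicit hydrogens by atom environment:
  8 × C: 2 H each → 16
  2 × C: 1 H each → 2
  1 × C: 3 H
  1 × C: no H
  1 × N (charge +1): no H
  1 × O: no H
  1 × O (charge -1): no H
  Total hydrogens = 21.
Molecular formula: C12H21NO2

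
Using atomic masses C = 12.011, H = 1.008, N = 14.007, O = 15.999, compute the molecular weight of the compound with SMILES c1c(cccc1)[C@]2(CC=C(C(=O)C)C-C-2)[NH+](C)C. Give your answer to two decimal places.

244.36

Molecular formula: C16H22NO+.
M = 16×12.011 + 22×1.008 + 1×14.007 + 1×15.999 = 244.36 g/mol.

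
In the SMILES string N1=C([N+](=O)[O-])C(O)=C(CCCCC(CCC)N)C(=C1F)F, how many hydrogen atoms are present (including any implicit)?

19

Hydrogens are implicit in SMILES; fill each atom to its normal valence:
  6 × C: 2 H each → 12
  5 × C (aromatic): no H
  2 × F: no H
  1 × C: 3 H
  1 × C: 1 H
  1 × N: 2 H
  1 × N (aromatic): no H
  1 × N (charge +1): no H
  1 × O: 1 H
  1 × O: no H
  1 × O (charge -1): no H
  Total hydrogens = 19.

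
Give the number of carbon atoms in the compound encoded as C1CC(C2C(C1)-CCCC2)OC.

11

The symbol for carbon appears 11 times in the SMILES.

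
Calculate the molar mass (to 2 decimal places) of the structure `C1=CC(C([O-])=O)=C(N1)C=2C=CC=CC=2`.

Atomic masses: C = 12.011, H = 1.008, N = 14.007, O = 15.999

Molecular formula: C11H8NO2-.
M = 11×12.011 + 8×1.008 + 1×14.007 + 2×15.999 = 186.19 g/mol.

186.19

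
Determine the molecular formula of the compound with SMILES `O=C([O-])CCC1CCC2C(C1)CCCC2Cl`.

Heavy atoms from the SMILES: 13 C, 1 Cl, 2 O.
Implicit hydrogens by atom environment:
  8 × C: 2 H each → 16
  4 × C: 1 H each → 4
  1 × C: no H
  1 × Cl: no H
  1 × O: no H
  1 × O (charge -1): no H
  Total hydrogens = 20.
Net charge -1.
Molecular formula: C13H20ClO2-

C13H20ClO2-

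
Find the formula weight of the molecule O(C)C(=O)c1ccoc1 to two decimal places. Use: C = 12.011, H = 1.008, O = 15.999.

126.11

Molecular formula: C6H6O3.
M = 6×12.011 + 6×1.008 + 3×15.999 = 126.11 g/mol.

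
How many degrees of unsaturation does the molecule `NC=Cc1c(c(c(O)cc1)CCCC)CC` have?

5

Molecular formula from the SMILES: C14H21NO.
DoU = (2C + 2 + N − H − X)/2 = (2·14 + 2 + 1 − 21 − 0)/2 = 10/2 = 5.
(Structurally: 1 ring(s) + 4 π bond(s) = 5.)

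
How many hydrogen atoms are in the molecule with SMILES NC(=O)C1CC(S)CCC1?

13

Hydrogens are implicit in SMILES; fill each atom to its normal valence:
  4 × C: 2 H each → 8
  2 × C: 1 H each → 2
  1 × C: no H
  1 × N: 2 H
  1 × O: no H
  1 × S: 1 H
  Total hydrogens = 13.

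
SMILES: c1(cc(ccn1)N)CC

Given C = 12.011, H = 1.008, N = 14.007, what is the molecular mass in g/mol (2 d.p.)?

Molecular formula: C7H10N2.
M = 7×12.011 + 10×1.008 + 2×14.007 = 122.17 g/mol.

122.17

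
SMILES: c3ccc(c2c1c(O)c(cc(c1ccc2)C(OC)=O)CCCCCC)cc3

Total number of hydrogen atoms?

Hydrogens are implicit in SMILES; fill each atom to its normal valence:
  9 × C (aromatic): 1 H each → 9
  7 × C (aromatic): no H
  5 × C: 2 H each → 10
  2 × C: 3 H each → 6
  2 × O: no H
  1 × C: no H
  1 × O: 1 H
  Total hydrogens = 26.

26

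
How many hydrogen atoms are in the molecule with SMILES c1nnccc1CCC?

Hydrogens are implicit in SMILES; fill each atom to its normal valence:
  3 × C (aromatic): 1 H each → 3
  2 × C: 2 H each → 4
  2 × N (aromatic): no H
  1 × C: 3 H
  1 × C (aromatic): no H
  Total hydrogens = 10.

10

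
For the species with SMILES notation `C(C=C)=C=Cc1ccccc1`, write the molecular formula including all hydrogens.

Heavy atoms from the SMILES: 11 C.
Implicit hydrogens by atom environment:
  5 × C (aromatic): 1 H each → 5
  3 × C: 1 H each → 3
  1 × C: 2 H
  1 × C: no H
  1 × C (aromatic): no H
  Total hydrogens = 10.
Molecular formula: C11H10

C11H10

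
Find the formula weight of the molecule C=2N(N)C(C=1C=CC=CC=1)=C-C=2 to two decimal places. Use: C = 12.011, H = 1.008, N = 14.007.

Molecular formula: C10H10N2.
M = 10×12.011 + 10×1.008 + 2×14.007 = 158.20 g/mol.

158.20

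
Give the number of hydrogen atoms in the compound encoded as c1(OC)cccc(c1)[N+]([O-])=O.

7

Hydrogens are implicit in SMILES; fill each atom to its normal valence:
  4 × C (aromatic): 1 H each → 4
  2 × C (aromatic): no H
  2 × O: no H
  1 × C: 3 H
  1 × N (charge +1): no H
  1 × O (charge -1): no H
  Total hydrogens = 7.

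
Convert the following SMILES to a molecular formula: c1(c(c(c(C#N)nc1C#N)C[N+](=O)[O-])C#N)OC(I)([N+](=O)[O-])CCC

C13H9IN6O5

Heavy atoms from the SMILES: 13 C, 1 I, 6 N, 5 O.
Implicit hydrogens by atom environment:
  5 × C (aromatic): no H
  4 × C: no H
  3 × C: 2 H each → 6
  3 × N: no H
  3 × O: no H
  2 × N (charge +1): no H
  2 × O (charge -1): no H
  1 × C: 3 H
  1 × I: no H
  1 × N (aromatic): no H
  Total hydrogens = 9.
Molecular formula: C13H9IN6O5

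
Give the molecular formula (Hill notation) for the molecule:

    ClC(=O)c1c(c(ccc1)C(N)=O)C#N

C9H5ClN2O2

Heavy atoms from the SMILES: 9 C, 1 Cl, 2 N, 2 O.
Implicit hydrogens by atom environment:
  3 × C (aromatic): 1 H each → 3
  3 × C (aromatic): no H
  3 × C: no H
  2 × O: no H
  1 × Cl: no H
  1 × N: 2 H
  1 × N: no H
  Total hydrogens = 5.
Molecular formula: C9H5ClN2O2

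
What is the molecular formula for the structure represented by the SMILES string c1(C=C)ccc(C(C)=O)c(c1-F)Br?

Heavy atoms from the SMILES: 1 Br, 10 C, 1 F, 1 O.
Implicit hydrogens by atom environment:
  4 × C (aromatic): no H
  2 × C (aromatic): 1 H each → 2
  1 × Br: no H
  1 × C: 3 H
  1 × C: 2 H
  1 × C: 1 H
  1 × C: no H
  1 × F: no H
  1 × O: no H
  Total hydrogens = 8.
Molecular formula: C10H8BrFO

C10H8BrFO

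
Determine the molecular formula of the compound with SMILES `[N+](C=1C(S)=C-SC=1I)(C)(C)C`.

Heavy atoms from the SMILES: 7 C, 1 I, 1 N, 2 S.
Implicit hydrogens by atom environment:
  3 × C: 3 H each → 9
  3 × C (aromatic): no H
  1 × C (aromatic): 1 H
  1 × I: no H
  1 × N (charge +1): no H
  1 × S: 1 H
  1 × S (aromatic): no H
  Total hydrogens = 11.
Net charge +1.
Molecular formula: C7H11INS2+

C7H11INS2+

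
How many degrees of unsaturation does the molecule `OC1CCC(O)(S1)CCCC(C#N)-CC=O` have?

Molecular formula from the SMILES: C11H17NO3S.
DoU = (2C + 2 + N − H − X)/2 = (2·11 + 2 + 1 − 17 − 0)/2 = 8/2 = 4.
(Structurally: 1 ring(s) + 3 π bond(s) = 4.)

4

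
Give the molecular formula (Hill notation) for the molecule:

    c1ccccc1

Heavy atoms from the SMILES: 6 C.
Implicit hydrogens by atom environment:
  6 × C (aromatic): 1 H each → 6
  Total hydrogens = 6.
Molecular formula: C6H6

C6H6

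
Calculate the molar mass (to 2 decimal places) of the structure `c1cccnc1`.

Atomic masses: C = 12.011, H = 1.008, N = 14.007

Molecular formula: C5H5N.
M = 5×12.011 + 5×1.008 + 1×14.007 = 79.10 g/mol.

79.10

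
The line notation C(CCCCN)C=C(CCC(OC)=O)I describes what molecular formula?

Heavy atoms from the SMILES: 11 C, 1 I, 1 N, 2 O.
Implicit hydrogens by atom environment:
  7 × C: 2 H each → 14
  2 × C: no H
  2 × O: no H
  1 × C: 3 H
  1 × C: 1 H
  1 × I: no H
  1 × N: 2 H
  Total hydrogens = 20.
Molecular formula: C11H20INO2

C11H20INO2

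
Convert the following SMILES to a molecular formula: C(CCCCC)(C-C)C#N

C9H17N

Heavy atoms from the SMILES: 9 C, 1 N.
Implicit hydrogens by atom environment:
  5 × C: 2 H each → 10
  2 × C: 3 H each → 6
  1 × C: 1 H
  1 × C: no H
  1 × N: no H
  Total hydrogens = 17.
Molecular formula: C9H17N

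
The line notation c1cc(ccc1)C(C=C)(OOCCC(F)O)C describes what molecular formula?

Heavy atoms from the SMILES: 13 C, 1 F, 3 O.
Implicit hydrogens by atom environment:
  5 × C (aromatic): 1 H each → 5
  3 × C: 2 H each → 6
  2 × C: 1 H each → 2
  2 × O: no H
  1 × C: 3 H
  1 × C: no H
  1 × C (aromatic): no H
  1 × F: no H
  1 × O: 1 H
  Total hydrogens = 17.
Molecular formula: C13H17FO3

C13H17FO3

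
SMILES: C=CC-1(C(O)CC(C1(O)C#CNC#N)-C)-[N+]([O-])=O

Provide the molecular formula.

C11H13N3O4

Heavy atoms from the SMILES: 11 C, 3 N, 4 O.
Implicit hydrogens by atom environment:
  5 × C: no H
  3 × C: 1 H each → 3
  2 × C: 2 H each → 4
  2 × O: 1 H each → 2
  1 × C: 3 H
  1 × N: 1 H
  1 × N (charge +1): no H
  1 × N: no H
  1 × O: no H
  1 × O (charge -1): no H
  Total hydrogens = 13.
Molecular formula: C11H13N3O4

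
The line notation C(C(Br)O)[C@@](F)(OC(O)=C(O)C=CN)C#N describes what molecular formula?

Heavy atoms from the SMILES: 1 Br, 8 C, 1 F, 2 N, 4 O.
Implicit hydrogens by atom environment:
  4 × C: no H
  3 × C: 1 H each → 3
  3 × O: 1 H each → 3
  1 × Br: no H
  1 × C: 2 H
  1 × F: no H
  1 × N: 2 H
  1 × N: no H
  1 × O: no H
  Total hydrogens = 10.
Molecular formula: C8H10BrFN2O4

C8H10BrFN2O4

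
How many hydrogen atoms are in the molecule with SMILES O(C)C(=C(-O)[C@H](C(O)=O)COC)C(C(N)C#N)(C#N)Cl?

Hydrogens are implicit in SMILES; fill each atom to its normal valence:
  6 × C: no H
  3 × O: no H
  2 × C: 3 H each → 6
  2 × C: 1 H each → 2
  2 × N: no H
  2 × O: 1 H each → 2
  1 × C: 2 H
  1 × Cl: no H
  1 × N: 2 H
  Total hydrogens = 14.

14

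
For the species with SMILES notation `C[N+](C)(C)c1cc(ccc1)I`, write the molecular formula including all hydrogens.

C9H13IN+

Heavy atoms from the SMILES: 9 C, 1 I, 1 N.
Implicit hydrogens by atom environment:
  4 × C (aromatic): 1 H each → 4
  3 × C: 3 H each → 9
  2 × C (aromatic): no H
  1 × I: no H
  1 × N (charge +1): no H
  Total hydrogens = 13.
Net charge +1.
Molecular formula: C9H13IN+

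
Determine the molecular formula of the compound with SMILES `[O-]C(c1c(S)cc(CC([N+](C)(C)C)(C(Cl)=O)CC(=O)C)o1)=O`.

C14H18ClNO5S

Heavy atoms from the SMILES: 14 C, 1 Cl, 1 N, 5 O, 1 S.
Implicit hydrogens by atom environment:
  4 × C: 3 H each → 12
  4 × C: no H
  3 × C (aromatic): no H
  3 × O: no H
  2 × C: 2 H each → 4
  1 × C (aromatic): 1 H
  1 × Cl: no H
  1 × N (charge +1): no H
  1 × O (aromatic): no H
  1 × O (charge -1): no H
  1 × S: 1 H
  Total hydrogens = 18.
Molecular formula: C14H18ClNO5S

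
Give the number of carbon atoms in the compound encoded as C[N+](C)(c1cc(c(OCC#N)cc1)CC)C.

The symbol for carbon appears 13 times in the SMILES. Lowercase c denotes aromatic carbon and counts toward C.

13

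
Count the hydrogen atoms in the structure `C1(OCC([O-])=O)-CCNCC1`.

Hydrogens are implicit in SMILES; fill each atom to its normal valence:
  5 × C: 2 H each → 10
  2 × O: no H
  1 × C: 1 H
  1 × C: no H
  1 × N: 1 H
  1 × O (charge -1): no H
  Total hydrogens = 12.

12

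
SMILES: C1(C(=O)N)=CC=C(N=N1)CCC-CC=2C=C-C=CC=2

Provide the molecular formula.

Heavy atoms from the SMILES: 15 C, 3 N, 1 O.
Implicit hydrogens by atom environment:
  7 × C (aromatic): 1 H each → 7
  4 × C: 2 H each → 8
  3 × C (aromatic): no H
  2 × N (aromatic): no H
  1 × C: no H
  1 × N: 2 H
  1 × O: no H
  Total hydrogens = 17.
Molecular formula: C15H17N3O

C15H17N3O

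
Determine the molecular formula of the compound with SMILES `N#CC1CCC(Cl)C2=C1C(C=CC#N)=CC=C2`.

Heavy atoms from the SMILES: 14 C, 1 Cl, 2 N.
Implicit hydrogens by atom environment:
  4 × C: 1 H each → 4
  3 × C (aromatic): 1 H each → 3
  3 × C (aromatic): no H
  2 × C: 2 H each → 4
  2 × C: no H
  2 × N: no H
  1 × Cl: no H
  Total hydrogens = 11.
Molecular formula: C14H11ClN2

C14H11ClN2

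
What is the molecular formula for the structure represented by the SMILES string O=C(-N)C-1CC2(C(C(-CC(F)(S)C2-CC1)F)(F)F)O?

C11H15F4NO2S

Heavy atoms from the SMILES: 11 C, 4 F, 1 N, 2 O, 1 S.
Implicit hydrogens by atom environment:
  4 × C: 2 H each → 8
  4 × C: no H
  4 × F: no H
  3 × C: 1 H each → 3
  1 × N: 2 H
  1 × O: 1 H
  1 × O: no H
  1 × S: 1 H
  Total hydrogens = 15.
Molecular formula: C11H15F4NO2S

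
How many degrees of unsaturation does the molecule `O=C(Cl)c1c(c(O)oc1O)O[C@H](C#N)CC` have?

Molecular formula from the SMILES: C9H8ClNO5.
DoU = (2C + 2 + N − H − X)/2 = (2·9 + 2 + 1 − 8 − 1)/2 = 12/2 = 6.
(Structurally: 1 ring(s) + 5 π bond(s) = 6.)

6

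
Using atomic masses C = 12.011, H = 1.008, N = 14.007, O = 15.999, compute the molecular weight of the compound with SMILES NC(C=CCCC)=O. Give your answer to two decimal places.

Molecular formula: C6H11NO.
M = 6×12.011 + 11×1.008 + 1×14.007 + 1×15.999 = 113.16 g/mol.

113.16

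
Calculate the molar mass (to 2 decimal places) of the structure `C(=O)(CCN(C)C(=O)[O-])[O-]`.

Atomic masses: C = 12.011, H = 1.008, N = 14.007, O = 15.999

145.11

Molecular formula: [C5H7NO4]2-.
M = 5×12.011 + 7×1.008 + 1×14.007 + 4×15.999 = 145.11 g/mol.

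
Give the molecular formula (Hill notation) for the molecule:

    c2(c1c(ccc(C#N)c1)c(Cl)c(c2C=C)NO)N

Heavy atoms from the SMILES: 13 C, 1 Cl, 3 N, 1 O.
Implicit hydrogens by atom environment:
  7 × C (aromatic): no H
  3 × C (aromatic): 1 H each → 3
  1 × C: 2 H
  1 × C: 1 H
  1 × C: no H
  1 × Cl: no H
  1 × N: 2 H
  1 × N: 1 H
  1 × N: no H
  1 × O: 1 H
  Total hydrogens = 10.
Molecular formula: C13H10ClN3O

C13H10ClN3O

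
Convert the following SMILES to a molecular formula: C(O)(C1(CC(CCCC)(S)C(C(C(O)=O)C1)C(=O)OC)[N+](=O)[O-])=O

C14H21NO8S

Heavy atoms from the SMILES: 14 C, 1 N, 8 O, 1 S.
Implicit hydrogens by atom environment:
  5 × C: 2 H each → 10
  5 × C: no H
  5 × O: no H
  2 × C: 3 H each → 6
  2 × C: 1 H each → 2
  2 × O: 1 H each → 2
  1 × N (charge +1): no H
  1 × O (charge -1): no H
  1 × S: 1 H
  Total hydrogens = 21.
Molecular formula: C14H21NO8S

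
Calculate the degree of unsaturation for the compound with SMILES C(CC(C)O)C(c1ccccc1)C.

Molecular formula from the SMILES: C12H18O.
DoU = (2C + 2 + N − H − X)/2 = (2·12 + 2 + 0 − 18 − 0)/2 = 8/2 = 4.
(Structurally: 1 ring(s) + 3 π bond(s) = 4.)

4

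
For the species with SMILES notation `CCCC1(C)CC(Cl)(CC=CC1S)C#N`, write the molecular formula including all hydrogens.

C12H18ClNS

Heavy atoms from the SMILES: 12 C, 1 Cl, 1 N, 1 S.
Implicit hydrogens by atom environment:
  4 × C: 2 H each → 8
  3 × C: 1 H each → 3
  3 × C: no H
  2 × C: 3 H each → 6
  1 × Cl: no H
  1 × N: no H
  1 × S: 1 H
  Total hydrogens = 18.
Molecular formula: C12H18ClNS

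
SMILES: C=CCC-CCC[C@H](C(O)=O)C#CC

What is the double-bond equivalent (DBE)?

Molecular formula from the SMILES: C12H18O2.
DoU = (2C + 2 + N − H − X)/2 = (2·12 + 2 + 0 − 18 − 0)/2 = 8/2 = 4.
(Structurally: 0 ring(s) + 4 π bond(s) = 4.)

4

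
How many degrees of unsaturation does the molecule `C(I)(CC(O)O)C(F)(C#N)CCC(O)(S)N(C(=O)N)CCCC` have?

3

Molecular formula from the SMILES: C13H23FIN3O4S.
DoU = (2C + 2 + N − H − X)/2 = (2·13 + 2 + 3 − 23 − 2)/2 = 6/2 = 3.
(Structurally: 0 ring(s) + 3 π bond(s) = 3.)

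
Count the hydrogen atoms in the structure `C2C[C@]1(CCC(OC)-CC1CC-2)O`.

20

Hydrogens are implicit in SMILES; fill each atom to its normal valence:
  7 × C: 2 H each → 14
  2 × C: 1 H each → 2
  1 × C: 3 H
  1 × C: no H
  1 × O: 1 H
  1 × O: no H
  Total hydrogens = 20.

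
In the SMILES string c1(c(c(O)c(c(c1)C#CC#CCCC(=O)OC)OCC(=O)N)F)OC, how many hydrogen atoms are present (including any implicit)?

Hydrogens are implicit in SMILES; fill each atom to its normal valence:
  6 × C: no H
  5 × C (aromatic): no H
  5 × O: no H
  3 × C: 2 H each → 6
  2 × C: 3 H each → 6
  1 × C (aromatic): 1 H
  1 × F: no H
  1 × N: 2 H
  1 × O: 1 H
  Total hydrogens = 16.

16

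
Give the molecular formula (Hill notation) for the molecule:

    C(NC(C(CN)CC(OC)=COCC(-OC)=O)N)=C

Heavy atoms from the SMILES: 12 C, 3 N, 4 O.
Implicit hydrogens by atom environment:
  4 × C: 2 H each → 8
  4 × C: 1 H each → 4
  4 × O: no H
  2 × C: 3 H each → 6
  2 × C: no H
  2 × N: 2 H each → 4
  1 × N: 1 H
  Total hydrogens = 23.
Molecular formula: C12H23N3O4

C12H23N3O4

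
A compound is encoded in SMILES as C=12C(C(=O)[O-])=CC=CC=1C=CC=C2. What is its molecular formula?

C11H7O2-

Heavy atoms from the SMILES: 11 C, 2 O.
Implicit hydrogens by atom environment:
  7 × C (aromatic): 1 H each → 7
  3 × C (aromatic): no H
  1 × C: no H
  1 × O: no H
  1 × O (charge -1): no H
  Total hydrogens = 7.
Net charge -1.
Molecular formula: C11H7O2-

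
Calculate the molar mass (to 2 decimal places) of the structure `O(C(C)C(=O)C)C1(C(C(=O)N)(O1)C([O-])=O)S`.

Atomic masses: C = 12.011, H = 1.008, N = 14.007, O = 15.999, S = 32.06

248.23

Molecular formula: C8H10NO6S-.
M = 8×12.011 + 10×1.008 + 1×14.007 + 6×15.999 + 1×32.06 = 248.23 g/mol.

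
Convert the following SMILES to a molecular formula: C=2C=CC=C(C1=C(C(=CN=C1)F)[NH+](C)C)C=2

C13H14FN2+

Heavy atoms from the SMILES: 13 C, 1 F, 2 N.
Implicit hydrogens by atom environment:
  7 × C (aromatic): 1 H each → 7
  4 × C (aromatic): no H
  2 × C: 3 H each → 6
  1 × F: no H
  1 × N (charge +1): 1 H
  1 × N (aromatic): no H
  Total hydrogens = 14.
Net charge +1.
Molecular formula: C13H14FN2+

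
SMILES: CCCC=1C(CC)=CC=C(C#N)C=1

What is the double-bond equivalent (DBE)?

6

Molecular formula from the SMILES: C12H15N.
DoU = (2C + 2 + N − H − X)/2 = (2·12 + 2 + 1 − 15 − 0)/2 = 12/2 = 6.
(Structurally: 1 ring(s) + 5 π bond(s) = 6.)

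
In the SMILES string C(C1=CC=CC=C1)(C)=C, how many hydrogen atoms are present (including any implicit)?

10

Hydrogens are implicit in SMILES; fill each atom to its normal valence:
  5 × C (aromatic): 1 H each → 5
  1 × C: 3 H
  1 × C: 2 H
  1 × C: no H
  1 × C (aromatic): no H
  Total hydrogens = 10.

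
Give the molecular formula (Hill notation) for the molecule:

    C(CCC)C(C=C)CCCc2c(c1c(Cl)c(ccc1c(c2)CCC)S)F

Heavy atoms from the SMILES: 23 C, 1 Cl, 1 F, 1 S.
Implicit hydrogens by atom environment:
  9 × C: 2 H each → 18
  7 × C (aromatic): no H
  3 × C (aromatic): 1 H each → 3
  2 × C: 3 H each → 6
  2 × C: 1 H each → 2
  1 × Cl: no H
  1 × F: no H
  1 × S: 1 H
  Total hydrogens = 30.
Molecular formula: C23H30ClFS

C23H30ClFS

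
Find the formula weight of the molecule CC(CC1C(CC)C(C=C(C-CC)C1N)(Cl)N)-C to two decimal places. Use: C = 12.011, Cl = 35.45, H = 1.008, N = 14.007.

272.86

Molecular formula: C15H29ClN2.
M = 15×12.011 + 1×35.45 + 29×1.008 + 2×14.007 = 272.86 g/mol.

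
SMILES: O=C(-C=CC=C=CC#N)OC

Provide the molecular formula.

Heavy atoms from the SMILES: 8 C, 1 N, 2 O.
Implicit hydrogens by atom environment:
  4 × C: 1 H each → 4
  3 × C: no H
  2 × O: no H
  1 × C: 3 H
  1 × N: no H
  Total hydrogens = 7.
Molecular formula: C8H7NO2

C8H7NO2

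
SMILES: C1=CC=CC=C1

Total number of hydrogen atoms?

6

Hydrogens are implicit in SMILES; fill each atom to its normal valence:
  6 × C (aromatic): 1 H each → 6
  Total hydrogens = 6.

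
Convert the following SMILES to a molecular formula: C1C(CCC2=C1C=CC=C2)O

C10H12O

Heavy atoms from the SMILES: 10 C, 1 O.
Implicit hydrogens by atom environment:
  4 × C (aromatic): 1 H each → 4
  3 × C: 2 H each → 6
  2 × C (aromatic): no H
  1 × C: 1 H
  1 × O: 1 H
  Total hydrogens = 12.
Molecular formula: C10H12O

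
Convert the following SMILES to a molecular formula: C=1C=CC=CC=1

C6H6

Heavy atoms from the SMILES: 6 C.
Implicit hydrogens by atom environment:
  6 × C (aromatic): 1 H each → 6
  Total hydrogens = 6.
Molecular formula: C6H6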